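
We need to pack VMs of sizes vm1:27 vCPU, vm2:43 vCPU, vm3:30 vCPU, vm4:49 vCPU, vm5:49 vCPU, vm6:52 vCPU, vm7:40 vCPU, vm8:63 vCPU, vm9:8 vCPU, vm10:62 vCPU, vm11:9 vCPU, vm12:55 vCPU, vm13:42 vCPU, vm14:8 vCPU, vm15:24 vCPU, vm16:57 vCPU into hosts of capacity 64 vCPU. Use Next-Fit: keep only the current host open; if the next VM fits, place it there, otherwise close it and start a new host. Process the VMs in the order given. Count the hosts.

14

vm1 (27 vCPU) → host 1 (remaining 37 vCPU)
vm2 (43 vCPU) → host 2 (remaining 21 vCPU)
vm3 (30 vCPU) → host 3 (remaining 34 vCPU)
vm4 (49 vCPU) → host 4 (remaining 15 vCPU)
vm5 (49 vCPU) → host 5 (remaining 15 vCPU)
vm6 (52 vCPU) → host 6 (remaining 12 vCPU)
vm7 (40 vCPU) → host 7 (remaining 24 vCPU)
vm8 (63 vCPU) → host 8 (remaining 1 vCPU)
vm9 (8 vCPU) → host 9 (remaining 56 vCPU)
vm10 (62 vCPU) → host 10 (remaining 2 vCPU)
vm11 (9 vCPU) → host 11 (remaining 55 vCPU)
vm12 (55 vCPU) → host 11 (remaining 0 vCPU)
vm13 (42 vCPU) → host 12 (remaining 22 vCPU)
vm14 (8 vCPU) → host 12 (remaining 14 vCPU)
vm15 (24 vCPU) → host 13 (remaining 40 vCPU)
vm16 (57 vCPU) → host 14 (remaining 7 vCPU)
Final hosts: [27] [43] [30] [49] [49] [52] [40] [63] [8] [62] [9,55] [42,8] [24] [57].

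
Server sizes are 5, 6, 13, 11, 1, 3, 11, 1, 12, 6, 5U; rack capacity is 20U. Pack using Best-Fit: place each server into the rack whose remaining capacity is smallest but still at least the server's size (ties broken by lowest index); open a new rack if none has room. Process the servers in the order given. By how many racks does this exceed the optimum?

1

Best-Fit: [5,6,5] [13,1,3,1] [11] [11] [12,6] → 5 racks.
Total size 74U; any packing needs at least ⌈74/20⌉ = 4 racks.
An optimal packing achieves that bound: [13,6,1] [12,6,1] [11,5,3] [11,5] → 4 racks.
Excess: 5 − 4 = 1.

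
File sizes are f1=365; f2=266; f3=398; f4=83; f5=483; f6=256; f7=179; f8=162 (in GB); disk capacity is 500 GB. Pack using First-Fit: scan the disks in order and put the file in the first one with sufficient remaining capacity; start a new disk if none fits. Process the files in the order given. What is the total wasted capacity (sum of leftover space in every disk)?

Put f1 (365 GB) in disk 1; 135 GB remain.
Put f2 (266 GB) in disk 2; 234 GB remain.
Put f3 (398 GB) in disk 3; 102 GB remain.
Put f4 (83 GB) in disk 1; 52 GB remain.
Put f5 (483 GB) in disk 4; 17 GB remain.
Put f6 (256 GB) in disk 5; 244 GB remain.
Put f7 (179 GB) in disk 2; 55 GB remain.
Put f8 (162 GB) in disk 5; 82 GB remain.
5 disks × 500 GB = 2500 GB; used 2192 GB; unused 308 GB.

308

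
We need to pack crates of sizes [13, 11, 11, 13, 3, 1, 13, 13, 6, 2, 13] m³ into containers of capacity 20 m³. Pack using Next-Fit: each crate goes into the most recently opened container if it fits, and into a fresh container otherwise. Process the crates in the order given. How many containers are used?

7

Put 13 m³ in container 1; 7 m³ remain.
Put 11 m³ in container 2; 9 m³ remain.
Put 11 m³ in container 3; 9 m³ remain.
Put 13 m³ in container 4; 7 m³ remain.
Put 3 m³ in container 4; 4 m³ remain.
Put 1 m³ in container 4; 3 m³ remain.
Put 13 m³ in container 5; 7 m³ remain.
Put 13 m³ in container 6; 7 m³ remain.
Put 6 m³ in container 6; 1 m³ remain.
Put 2 m³ in container 7; 18 m³ remain.
Put 13 m³ in container 7; 5 m³ remain.
Final containers: [13] [11] [11] [13,3,1] [13] [13,6] [2,13].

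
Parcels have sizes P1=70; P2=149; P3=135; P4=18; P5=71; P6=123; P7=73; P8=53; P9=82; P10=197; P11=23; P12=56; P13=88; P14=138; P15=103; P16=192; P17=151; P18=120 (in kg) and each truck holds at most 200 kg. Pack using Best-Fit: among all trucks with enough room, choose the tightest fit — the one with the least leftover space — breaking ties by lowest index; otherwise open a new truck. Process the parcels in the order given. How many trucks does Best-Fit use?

P1 (70 kg) → truck 1 (remaining 130 kg)
P2 (149 kg) → truck 2 (remaining 51 kg)
P3 (135 kg) → truck 3 (remaining 65 kg)
P4 (18 kg) → truck 2 (remaining 33 kg)
P5 (71 kg) → truck 1 (remaining 59 kg)
P6 (123 kg) → truck 4 (remaining 77 kg)
P7 (73 kg) → truck 4 (remaining 4 kg)
P8 (53 kg) → truck 1 (remaining 6 kg)
P9 (82 kg) → truck 5 (remaining 118 kg)
P10 (197 kg) → truck 6 (remaining 3 kg)
P11 (23 kg) → truck 2 (remaining 10 kg)
P12 (56 kg) → truck 3 (remaining 9 kg)
P13 (88 kg) → truck 5 (remaining 30 kg)
P14 (138 kg) → truck 7 (remaining 62 kg)
P15 (103 kg) → truck 8 (remaining 97 kg)
P16 (192 kg) → truck 9 (remaining 8 kg)
P17 (151 kg) → truck 10 (remaining 49 kg)
P18 (120 kg) → truck 11 (remaining 80 kg)
Final trucks: [70,71,53] [149,18,23] [135,56] [123,73] [82,88] [197] [138] [103] [192] [151] [120].

11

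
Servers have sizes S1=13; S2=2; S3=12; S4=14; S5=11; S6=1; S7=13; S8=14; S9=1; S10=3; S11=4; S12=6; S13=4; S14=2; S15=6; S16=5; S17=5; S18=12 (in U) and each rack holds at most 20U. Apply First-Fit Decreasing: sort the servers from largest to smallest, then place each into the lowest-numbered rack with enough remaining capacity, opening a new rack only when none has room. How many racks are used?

Sorted descending: 14, 14, 13, 13, 12, 12, 11, 6, 6, 5, 5, 4, 4, 3, 2, 2, 1, 1.
Put 14U in rack 1; 6U remain.
Put 14U in rack 2; 6U remain.
Put 13U in rack 3; 7U remain.
Put 13U in rack 4; 7U remain.
Put 12U in rack 5; 8U remain.
Put 12U in rack 6; 8U remain.
Put 11U in rack 7; 9U remain.
Put 6U in rack 1; 0U remain.
Put 6U in rack 2; 0U remain.
Put 5U in rack 3; 2U remain.
Put 5U in rack 4; 2U remain.
Put 4U in rack 5; 4U remain.
Put 4U in rack 5; 0U remain.
Put 3U in rack 6; 5U remain.
Put 2U in rack 3; 0U remain.
Put 2U in rack 4; 0U remain.
Put 1U in rack 6; 4U remain.
Put 1U in rack 6; 3U remain.
Final racks: [14,6] [14,6] [13,5,2] [13,5,2] [12,4,4] [12,3,1,1] [11].

7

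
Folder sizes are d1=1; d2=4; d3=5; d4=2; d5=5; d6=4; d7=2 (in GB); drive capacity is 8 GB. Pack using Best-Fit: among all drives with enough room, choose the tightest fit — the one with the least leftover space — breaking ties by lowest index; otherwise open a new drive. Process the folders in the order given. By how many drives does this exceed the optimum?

Best-Fit: [1,4,2] [5,2] [5] [4] → 4 drives.
Total size 23 GB; any packing needs at least ⌈23/8⌉ = 3 drives.
An optimal packing achieves that bound: [5,2,1] [5,2] [4,4] → 3 drives.
Excess: 4 − 3 = 1.

1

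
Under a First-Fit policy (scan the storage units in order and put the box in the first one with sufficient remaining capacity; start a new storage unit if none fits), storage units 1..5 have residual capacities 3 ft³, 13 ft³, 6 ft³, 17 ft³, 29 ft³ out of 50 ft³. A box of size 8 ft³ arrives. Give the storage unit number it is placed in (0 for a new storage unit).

2

Storage units with room: storage unit 2 (13 ft³), storage unit 4 (17 ft³), storage unit 5 (29 ft³).
The first with room is storage unit 2.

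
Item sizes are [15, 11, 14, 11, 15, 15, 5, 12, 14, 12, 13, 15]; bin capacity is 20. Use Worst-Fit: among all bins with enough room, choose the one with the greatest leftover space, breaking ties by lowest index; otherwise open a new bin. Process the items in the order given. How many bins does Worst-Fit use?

11 bins

bin 1: place 15, 5 left
bin 2: place 11, 9 left
bin 3: place 14, 6 left
bin 4: place 11, 9 left
bin 5: place 15, 5 left
bin 6: place 15, 5 left
bin 2: place 5, 4 left
bin 7: place 12, 8 left
bin 8: place 14, 6 left
bin 9: place 12, 8 left
bin 10: place 13, 7 left
bin 11: place 15, 5 left
Final bins: [15] [11,5] [14] [11] [15] [15] [12] [14] [12] [13] [15].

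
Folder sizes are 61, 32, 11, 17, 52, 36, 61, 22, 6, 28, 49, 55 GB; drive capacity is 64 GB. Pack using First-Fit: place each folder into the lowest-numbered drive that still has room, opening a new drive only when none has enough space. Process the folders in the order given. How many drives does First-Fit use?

61 GB → drive 1 (remaining 3 GB)
32 GB → drive 2 (remaining 32 GB)
11 GB → drive 2 (remaining 21 GB)
17 GB → drive 2 (remaining 4 GB)
52 GB → drive 3 (remaining 12 GB)
36 GB → drive 4 (remaining 28 GB)
61 GB → drive 5 (remaining 3 GB)
22 GB → drive 4 (remaining 6 GB)
6 GB → drive 3 (remaining 6 GB)
28 GB → drive 6 (remaining 36 GB)
49 GB → drive 7 (remaining 15 GB)
55 GB → drive 8 (remaining 9 GB)

8 drives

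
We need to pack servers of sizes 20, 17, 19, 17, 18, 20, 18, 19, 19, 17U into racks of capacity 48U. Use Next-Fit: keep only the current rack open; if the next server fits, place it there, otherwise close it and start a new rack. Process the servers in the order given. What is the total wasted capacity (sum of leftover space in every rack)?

20U → rack 1 (remaining 28U)
17U → rack 1 (remaining 11U)
19U → rack 2 (remaining 29U)
17U → rack 2 (remaining 12U)
18U → rack 3 (remaining 30U)
20U → rack 3 (remaining 10U)
18U → rack 4 (remaining 30U)
19U → rack 4 (remaining 11U)
19U → rack 5 (remaining 29U)
17U → rack 5 (remaining 12U)
5 racks × 48U = 240U; used 184U; unused 56U.

56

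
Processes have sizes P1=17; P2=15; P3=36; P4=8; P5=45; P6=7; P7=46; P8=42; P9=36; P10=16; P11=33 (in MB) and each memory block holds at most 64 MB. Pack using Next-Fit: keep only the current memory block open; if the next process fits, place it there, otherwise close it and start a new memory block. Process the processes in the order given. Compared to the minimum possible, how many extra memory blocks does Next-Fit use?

1

Next-Fit: [17,15] [36,8] [45,7] [46] [42] [36,16] [33] → 7 memory blocks.
6 processes exceed 32 MB (half the capacity), and no two of those can share a memory block, so at least 6 memory blocks are needed.
An optimal packing achieves that bound: [46,17] [45,16] [42,15,7] [36,8] [36] [33] → 6 memory blocks.
Excess: 7 − 6 = 1.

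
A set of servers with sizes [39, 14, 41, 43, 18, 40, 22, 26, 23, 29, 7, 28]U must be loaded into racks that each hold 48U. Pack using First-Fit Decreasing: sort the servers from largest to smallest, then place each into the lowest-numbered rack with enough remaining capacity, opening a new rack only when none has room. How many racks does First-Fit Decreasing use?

Sorted descending: 43, 41, 40, 39, 29, 28, 26, 23, 22, 18, 14, 7.
Put 43U in rack 1; 5U remain.
Put 41U in rack 2; 7U remain.
Put 40U in rack 3; 8U remain.
Put 39U in rack 4; 9U remain.
Put 29U in rack 5; 19U remain.
Put 28U in rack 6; 20U remain.
Put 26U in rack 7; 22U remain.
Put 23U in rack 8; 25U remain.
Put 22U in rack 7; 0U remain.
Put 18U in rack 5; 1U remain.
Put 14U in rack 6; 6U remain.
Put 7U in rack 2; 0U remain.
Final racks: [43] [41,7] [40] [39] [29,18] [28,14] [26,22] [23].

8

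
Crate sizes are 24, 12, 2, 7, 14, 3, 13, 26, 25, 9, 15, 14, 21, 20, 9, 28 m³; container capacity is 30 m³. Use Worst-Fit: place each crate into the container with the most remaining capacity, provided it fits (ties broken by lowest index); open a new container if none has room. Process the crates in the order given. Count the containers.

9 containers

Put 24 m³ in container 1; 6 m³ remain.
Put 12 m³ in container 2; 18 m³ remain.
Put 2 m³ in container 2; 16 m³ remain.
Put 7 m³ in container 2; 9 m³ remain.
Put 14 m³ in container 3; 16 m³ remain.
Put 3 m³ in container 3; 13 m³ remain.
Put 13 m³ in container 3; 0 m³ remain.
Put 26 m³ in container 4; 4 m³ remain.
Put 25 m³ in container 5; 5 m³ remain.
Put 9 m³ in container 2; 0 m³ remain.
Put 15 m³ in container 6; 15 m³ remain.
Put 14 m³ in container 6; 1 m³ remain.
Put 21 m³ in container 7; 9 m³ remain.
Put 20 m³ in container 8; 10 m³ remain.
Put 9 m³ in container 8; 1 m³ remain.
Put 28 m³ in container 9; 2 m³ remain.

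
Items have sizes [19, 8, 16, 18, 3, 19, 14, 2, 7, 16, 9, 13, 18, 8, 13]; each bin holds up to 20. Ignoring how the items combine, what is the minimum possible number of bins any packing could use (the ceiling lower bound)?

10

Total size = 19 + 8 + 16 + 18 + 3 + 19 + 14 + 2 + 7 + 16 + 9 + 13 + 18 + 8 + 13 = 183.
⌈183 / 20⌉ = 10.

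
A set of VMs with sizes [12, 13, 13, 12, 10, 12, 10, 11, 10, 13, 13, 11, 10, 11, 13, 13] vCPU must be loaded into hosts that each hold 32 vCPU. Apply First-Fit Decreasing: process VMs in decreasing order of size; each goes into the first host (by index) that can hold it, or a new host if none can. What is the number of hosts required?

Sorted descending: 13, 13, 13, 13, 13, 13, 12, 12, 12, 11, 11, 11, 10, 10, 10, 10.
host 1: place 13 vCPU, 19 vCPU left
host 1: place 13 vCPU, 6 vCPU left
host 2: place 13 vCPU, 19 vCPU left
host 2: place 13 vCPU, 6 vCPU left
host 3: place 13 vCPU, 19 vCPU left
host 3: place 13 vCPU, 6 vCPU left
host 4: place 12 vCPU, 20 vCPU left
host 4: place 12 vCPU, 8 vCPU left
host 5: place 12 vCPU, 20 vCPU left
host 5: place 11 vCPU, 9 vCPU left
host 6: place 11 vCPU, 21 vCPU left
host 6: place 11 vCPU, 10 vCPU left
host 6: place 10 vCPU, 0 vCPU left
host 7: place 10 vCPU, 22 vCPU left
host 7: place 10 vCPU, 12 vCPU left
host 7: place 10 vCPU, 2 vCPU left
Final hosts: [13,13] [13,13] [13,13] [12,12] [12,11] [11,11,10] [10,10,10].

7 hosts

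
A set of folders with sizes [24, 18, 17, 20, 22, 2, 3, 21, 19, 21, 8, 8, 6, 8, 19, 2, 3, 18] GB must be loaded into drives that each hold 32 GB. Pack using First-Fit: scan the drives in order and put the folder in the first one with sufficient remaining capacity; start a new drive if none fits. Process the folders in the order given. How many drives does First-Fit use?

10 drives

24 GB → drive 1 (remaining 8 GB)
18 GB → drive 2 (remaining 14 GB)
17 GB → drive 3 (remaining 15 GB)
20 GB → drive 4 (remaining 12 GB)
22 GB → drive 5 (remaining 10 GB)
2 GB → drive 1 (remaining 6 GB)
3 GB → drive 1 (remaining 3 GB)
21 GB → drive 6 (remaining 11 GB)
19 GB → drive 7 (remaining 13 GB)
21 GB → drive 8 (remaining 11 GB)
8 GB → drive 2 (remaining 6 GB)
8 GB → drive 3 (remaining 7 GB)
6 GB → drive 2 (remaining 0 GB)
8 GB → drive 4 (remaining 4 GB)
19 GB → drive 9 (remaining 13 GB)
2 GB → drive 1 (remaining 1 GB)
3 GB → drive 3 (remaining 4 GB)
18 GB → drive 10 (remaining 14 GB)
Final drives: [24,2,3,2] [18,8,6] [17,8,3] [20,8] [22] [21] [19] [21] [19] [18].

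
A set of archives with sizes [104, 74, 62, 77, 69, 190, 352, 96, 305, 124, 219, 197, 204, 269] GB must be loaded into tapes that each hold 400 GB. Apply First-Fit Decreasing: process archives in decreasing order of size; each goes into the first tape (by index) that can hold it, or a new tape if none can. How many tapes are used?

7

Sorted descending: 352, 305, 269, 219, 204, 197, 190, 124, 104, 96, 77, 74, 69, 62.
352 GB → tape 1 (remaining 48 GB)
305 GB → tape 2 (remaining 95 GB)
269 GB → tape 3 (remaining 131 GB)
219 GB → tape 4 (remaining 181 GB)
204 GB → tape 5 (remaining 196 GB)
197 GB → tape 6 (remaining 203 GB)
190 GB → tape 5 (remaining 6 GB)
124 GB → tape 3 (remaining 7 GB)
104 GB → tape 4 (remaining 77 GB)
96 GB → tape 6 (remaining 107 GB)
77 GB → tape 2 (remaining 18 GB)
74 GB → tape 4 (remaining 3 GB)
69 GB → tape 6 (remaining 38 GB)
62 GB → tape 7 (remaining 338 GB)
Final tapes: [352] [305,77] [269,124] [219,104,74] [204,190] [197,96,69] [62].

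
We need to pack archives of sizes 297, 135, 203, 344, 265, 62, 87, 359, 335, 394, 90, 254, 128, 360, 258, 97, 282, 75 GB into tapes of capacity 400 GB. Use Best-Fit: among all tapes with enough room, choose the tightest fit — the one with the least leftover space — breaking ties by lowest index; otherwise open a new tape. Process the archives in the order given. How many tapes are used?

Put 297 GB in tape 1; 103 GB remain.
Put 135 GB in tape 2; 265 GB remain.
Put 203 GB in tape 2; 62 GB remain.
Put 344 GB in tape 3; 56 GB remain.
Put 265 GB in tape 4; 135 GB remain.
Put 62 GB in tape 2; 0 GB remain.
Put 87 GB in tape 1; 16 GB remain.
Put 359 GB in tape 5; 41 GB remain.
Put 335 GB in tape 6; 65 GB remain.
Put 394 GB in tape 7; 6 GB remain.
Put 90 GB in tape 4; 45 GB remain.
Put 254 GB in tape 8; 146 GB remain.
Put 128 GB in tape 8; 18 GB remain.
Put 360 GB in tape 9; 40 GB remain.
Put 258 GB in tape 10; 142 GB remain.
Put 97 GB in tape 10; 45 GB remain.
Put 282 GB in tape 11; 118 GB remain.
Put 75 GB in tape 11; 43 GB remain.
Final tapes: [297,87] [135,203,62] [344] [265,90] [359] [335] [394] [254,128] [360] [258,97] [282,75].

11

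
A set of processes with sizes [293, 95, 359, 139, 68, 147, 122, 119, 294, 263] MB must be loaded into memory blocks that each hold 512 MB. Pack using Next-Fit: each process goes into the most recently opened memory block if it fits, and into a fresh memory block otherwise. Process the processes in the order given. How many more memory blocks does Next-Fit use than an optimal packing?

Next-Fit: [293,95] [359,139] [68,147,122,119] [294] [263] → 5 memory blocks.
Total size 1899 MB; any packing needs at least ⌈1899/512⌉ = 4 memory blocks.
An optimal packing achieves that bound: [359,147] [294,139,68] [293,122,95] [263,119] → 4 memory blocks.
Excess: 5 − 4 = 1.

1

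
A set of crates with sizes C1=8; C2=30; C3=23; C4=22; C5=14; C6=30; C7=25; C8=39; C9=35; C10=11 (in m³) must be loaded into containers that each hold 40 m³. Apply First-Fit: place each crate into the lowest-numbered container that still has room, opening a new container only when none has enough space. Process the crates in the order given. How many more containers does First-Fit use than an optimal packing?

First-Fit: [8,30] [23,14] [22,11] [30] [25] [39] [35] → 7 containers.
7 crates exceed 20 m³ (half the capacity), and no two of those can share a container, so at least 7 containers are needed.
So 7 is already optimal.

0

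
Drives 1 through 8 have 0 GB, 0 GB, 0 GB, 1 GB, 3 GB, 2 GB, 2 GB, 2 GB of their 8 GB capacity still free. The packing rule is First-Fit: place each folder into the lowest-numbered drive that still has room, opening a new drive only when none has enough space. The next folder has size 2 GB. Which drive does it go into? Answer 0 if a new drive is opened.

Drives with room: drive 5 (3 GB), drive 6 (2 GB), drive 7 (2 GB), drive 8 (2 GB).
The first with room is drive 5.

5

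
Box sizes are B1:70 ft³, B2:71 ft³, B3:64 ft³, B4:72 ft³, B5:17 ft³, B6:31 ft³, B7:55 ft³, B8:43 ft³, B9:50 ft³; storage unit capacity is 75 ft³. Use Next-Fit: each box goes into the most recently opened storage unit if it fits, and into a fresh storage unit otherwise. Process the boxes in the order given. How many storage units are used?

8 storage units

B1 (70 ft³) → storage unit 1 (remaining 5 ft³)
B2 (71 ft³) → storage unit 2 (remaining 4 ft³)
B3 (64 ft³) → storage unit 3 (remaining 11 ft³)
B4 (72 ft³) → storage unit 4 (remaining 3 ft³)
B5 (17 ft³) → storage unit 5 (remaining 58 ft³)
B6 (31 ft³) → storage unit 5 (remaining 27 ft³)
B7 (55 ft³) → storage unit 6 (remaining 20 ft³)
B8 (43 ft³) → storage unit 7 (remaining 32 ft³)
B9 (50 ft³) → storage unit 8 (remaining 25 ft³)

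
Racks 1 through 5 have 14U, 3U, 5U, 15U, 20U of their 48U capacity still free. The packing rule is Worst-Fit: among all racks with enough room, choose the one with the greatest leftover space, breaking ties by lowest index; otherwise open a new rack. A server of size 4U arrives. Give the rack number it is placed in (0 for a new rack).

5

Racks with room: rack 1 (14U), rack 3 (5U), rack 4 (15U), rack 5 (20U).
Most room is rack 5 with 20U free.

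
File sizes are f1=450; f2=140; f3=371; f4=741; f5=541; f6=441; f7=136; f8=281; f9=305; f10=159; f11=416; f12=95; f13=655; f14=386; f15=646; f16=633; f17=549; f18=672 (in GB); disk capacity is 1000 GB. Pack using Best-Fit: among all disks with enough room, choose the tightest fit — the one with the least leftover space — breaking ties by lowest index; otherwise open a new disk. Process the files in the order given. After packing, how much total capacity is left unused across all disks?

Put f1 (450 GB) in disk 1; 550 GB remain.
Put f2 (140 GB) in disk 1; 410 GB remain.
Put f3 (371 GB) in disk 1; 39 GB remain.
Put f4 (741 GB) in disk 2; 259 GB remain.
Put f5 (541 GB) in disk 3; 459 GB remain.
Put f6 (441 GB) in disk 3; 18 GB remain.
Put f7 (136 GB) in disk 2; 123 GB remain.
Put f8 (281 GB) in disk 4; 719 GB remain.
Put f9 (305 GB) in disk 4; 414 GB remain.
Put f10 (159 GB) in disk 4; 255 GB remain.
Put f11 (416 GB) in disk 5; 584 GB remain.
Put f12 (95 GB) in disk 2; 28 GB remain.
Put f13 (655 GB) in disk 6; 345 GB remain.
Put f14 (386 GB) in disk 5; 198 GB remain.
Put f15 (646 GB) in disk 7; 354 GB remain.
Put f16 (633 GB) in disk 8; 367 GB remain.
Put f17 (549 GB) in disk 9; 451 GB remain.
Put f18 (672 GB) in disk 10; 328 GB remain.
10 disks × 1000 GB = 10000 GB; used 7617 GB; unused 2383 GB.

2383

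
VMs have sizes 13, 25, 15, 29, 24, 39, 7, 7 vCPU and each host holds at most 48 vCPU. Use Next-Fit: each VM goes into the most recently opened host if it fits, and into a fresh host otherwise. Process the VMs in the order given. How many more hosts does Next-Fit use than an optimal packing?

Next-Fit: [13,25] [15,29] [24] [39,7] [7] → 5 hosts.
Total size 159 vCPU; any packing needs at least ⌈159/48⌉ = 4 hosts.
An optimal packing achieves that bound: [39,7] [29,15] [25,13,7] [24] → 4 hosts.
Excess: 5 − 4 = 1.

1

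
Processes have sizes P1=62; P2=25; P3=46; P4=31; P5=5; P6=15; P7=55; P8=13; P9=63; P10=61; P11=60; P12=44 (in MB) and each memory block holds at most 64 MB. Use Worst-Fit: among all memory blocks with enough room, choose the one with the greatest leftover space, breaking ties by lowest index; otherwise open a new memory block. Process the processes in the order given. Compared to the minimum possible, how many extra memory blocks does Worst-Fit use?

Worst-Fit: [62] [25,31] [46,5] [15,13] [55] [63] [61] [60] [44] → 9 memory blocks.
Total size 480 MB; any packing needs at least ⌈480/64⌉ = 8 memory blocks.
An optimal packing achieves that bound: [63] [62] [61] [60] [55,5] [46,15] [44,13] [31,25] → 8 memory blocks.
Excess: 9 − 8 = 1.

1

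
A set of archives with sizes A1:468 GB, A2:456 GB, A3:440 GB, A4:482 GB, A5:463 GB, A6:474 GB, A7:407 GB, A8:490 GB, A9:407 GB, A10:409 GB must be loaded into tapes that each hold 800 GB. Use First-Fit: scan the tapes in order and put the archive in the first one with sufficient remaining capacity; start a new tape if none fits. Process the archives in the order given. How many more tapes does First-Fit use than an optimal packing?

0

First-Fit: [468] [456] [440] [482] [463] [474] [407] [490] [407] [409] → 10 tapes.
10 archives exceed 400 GB (half the capacity), and no two of those can share a tape, so at least 10 tapes are needed.
So 10 is already optimal.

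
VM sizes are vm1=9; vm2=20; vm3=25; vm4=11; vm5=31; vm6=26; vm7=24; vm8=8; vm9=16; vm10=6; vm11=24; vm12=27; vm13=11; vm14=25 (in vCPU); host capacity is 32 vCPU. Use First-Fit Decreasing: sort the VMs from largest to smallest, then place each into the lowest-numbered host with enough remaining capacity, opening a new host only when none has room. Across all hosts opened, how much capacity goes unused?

57

Sorted descending: 31, 27, 26, 25, 25, 24, 24, 20, 16, 11, 11, 9, 8, 6.
Put 31 vCPU in host 1; 1 vCPU remain.
Put 27 vCPU in host 2; 5 vCPU remain.
Put 26 vCPU in host 3; 6 vCPU remain.
Put 25 vCPU in host 4; 7 vCPU remain.
Put 25 vCPU in host 5; 7 vCPU remain.
Put 24 vCPU in host 6; 8 vCPU remain.
Put 24 vCPU in host 7; 8 vCPU remain.
Put 20 vCPU in host 8; 12 vCPU remain.
Put 16 vCPU in host 9; 16 vCPU remain.
Put 11 vCPU in host 8; 1 vCPU remain.
Put 11 vCPU in host 9; 5 vCPU remain.
Put 9 vCPU in host 10; 23 vCPU remain.
Put 8 vCPU in host 6; 0 vCPU remain.
Put 6 vCPU in host 3; 0 vCPU remain.
10 hosts × 32 vCPU = 320 vCPU; used 263 vCPU; unused 57 vCPU.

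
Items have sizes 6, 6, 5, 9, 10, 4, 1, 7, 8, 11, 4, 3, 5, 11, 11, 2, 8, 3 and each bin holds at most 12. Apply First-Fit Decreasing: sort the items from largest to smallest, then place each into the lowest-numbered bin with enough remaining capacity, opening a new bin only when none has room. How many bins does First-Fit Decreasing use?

10 bins

Sorted descending: 11, 11, 11, 10, 9, 8, 8, 7, 6, 6, 5, 5, 4, 4, 3, 3, 2, 1.
Put 11 in bin 1; 1 remain.
Put 11 in bin 2; 1 remain.
Put 11 in bin 3; 1 remain.
Put 10 in bin 4; 2 remain.
Put 9 in bin 5; 3 remain.
Put 8 in bin 6; 4 remain.
Put 8 in bin 7; 4 remain.
Put 7 in bin 8; 5 remain.
Put 6 in bin 9; 6 remain.
Put 6 in bin 9; 0 remain.
Put 5 in bin 8; 0 remain.
Put 5 in bin 10; 7 remain.
Put 4 in bin 6; 0 remain.
Put 4 in bin 7; 0 remain.
Put 3 in bin 5; 0 remain.
Put 3 in bin 10; 4 remain.
Put 2 in bin 4; 0 remain.
Put 1 in bin 1; 0 remain.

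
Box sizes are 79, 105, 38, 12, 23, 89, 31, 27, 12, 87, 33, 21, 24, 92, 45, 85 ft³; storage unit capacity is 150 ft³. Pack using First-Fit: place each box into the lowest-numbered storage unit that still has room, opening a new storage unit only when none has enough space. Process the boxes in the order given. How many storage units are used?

Put 79 ft³ in storage unit 1; 71 ft³ remain.
Put 105 ft³ in storage unit 2; 45 ft³ remain.
Put 38 ft³ in storage unit 1; 33 ft³ remain.
Put 12 ft³ in storage unit 1; 21 ft³ remain.
Put 23 ft³ in storage unit 2; 22 ft³ remain.
Put 89 ft³ in storage unit 3; 61 ft³ remain.
Put 31 ft³ in storage unit 3; 30 ft³ remain.
Put 27 ft³ in storage unit 3; 3 ft³ remain.
Put 12 ft³ in storage unit 1; 9 ft³ remain.
Put 87 ft³ in storage unit 4; 63 ft³ remain.
Put 33 ft³ in storage unit 4; 30 ft³ remain.
Put 21 ft³ in storage unit 2; 1 ft³ remain.
Put 24 ft³ in storage unit 4; 6 ft³ remain.
Put 92 ft³ in storage unit 5; 58 ft³ remain.
Put 45 ft³ in storage unit 5; 13 ft³ remain.
Put 85 ft³ in storage unit 6; 65 ft³ remain.
Final storage units: [79,38,12,12] [105,23,21] [89,31,27] [87,33,24] [92,45] [85].

6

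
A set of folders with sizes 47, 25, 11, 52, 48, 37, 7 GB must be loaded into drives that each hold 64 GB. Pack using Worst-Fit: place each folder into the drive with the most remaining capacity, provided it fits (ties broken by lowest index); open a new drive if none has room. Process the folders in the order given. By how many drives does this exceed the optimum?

1

Worst-Fit: [47] [25,11,7] [52] [48] [37] → 5 drives.
Total size 227 GB; any packing needs at least ⌈227/64⌉ = 4 drives.
An optimal packing achieves that bound: [52,11] [48,7] [47] [37,25] → 4 drives.
Excess: 5 − 4 = 1.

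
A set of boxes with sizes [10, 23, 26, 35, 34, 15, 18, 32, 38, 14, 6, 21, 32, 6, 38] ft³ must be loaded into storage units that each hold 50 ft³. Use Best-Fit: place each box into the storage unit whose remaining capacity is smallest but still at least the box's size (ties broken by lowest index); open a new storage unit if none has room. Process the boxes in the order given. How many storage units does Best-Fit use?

storage unit 1: place 10 ft³, 40 ft³ left
storage unit 1: place 23 ft³, 17 ft³ left
storage unit 2: place 26 ft³, 24 ft³ left
storage unit 3: place 35 ft³, 15 ft³ left
storage unit 4: place 34 ft³, 16 ft³ left
storage unit 3: place 15 ft³, 0 ft³ left
storage unit 2: place 18 ft³, 6 ft³ left
storage unit 5: place 32 ft³, 18 ft³ left
storage unit 6: place 38 ft³, 12 ft³ left
storage unit 4: place 14 ft³, 2 ft³ left
storage unit 2: place 6 ft³, 0 ft³ left
storage unit 7: place 21 ft³, 29 ft³ left
storage unit 8: place 32 ft³, 18 ft³ left
storage unit 6: place 6 ft³, 6 ft³ left
storage unit 9: place 38 ft³, 12 ft³ left

9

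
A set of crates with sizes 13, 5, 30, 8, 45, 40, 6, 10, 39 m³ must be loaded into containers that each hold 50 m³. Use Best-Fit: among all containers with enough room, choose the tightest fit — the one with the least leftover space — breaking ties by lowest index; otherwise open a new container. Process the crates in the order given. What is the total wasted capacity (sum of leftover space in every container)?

54

13 m³ → container 1 (remaining 37 m³)
5 m³ → container 1 (remaining 32 m³)
30 m³ → container 1 (remaining 2 m³)
8 m³ → container 2 (remaining 42 m³)
45 m³ → container 3 (remaining 5 m³)
40 m³ → container 2 (remaining 2 m³)
6 m³ → container 4 (remaining 44 m³)
10 m³ → container 4 (remaining 34 m³)
39 m³ → container 5 (remaining 11 m³)
5 containers × 50 m³ = 250 m³; used 196 m³; unused 54 m³.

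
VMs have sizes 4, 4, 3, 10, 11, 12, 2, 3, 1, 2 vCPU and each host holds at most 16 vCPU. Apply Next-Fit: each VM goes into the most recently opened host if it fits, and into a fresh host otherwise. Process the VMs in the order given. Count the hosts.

5 hosts

Put 4 vCPU in host 1; 12 vCPU remain.
Put 4 vCPU in host 1; 8 vCPU remain.
Put 3 vCPU in host 1; 5 vCPU remain.
Put 10 vCPU in host 2; 6 vCPU remain.
Put 11 vCPU in host 3; 5 vCPU remain.
Put 12 vCPU in host 4; 4 vCPU remain.
Put 2 vCPU in host 4; 2 vCPU remain.
Put 3 vCPU in host 5; 13 vCPU remain.
Put 1 vCPU in host 5; 12 vCPU remain.
Put 2 vCPU in host 5; 10 vCPU remain.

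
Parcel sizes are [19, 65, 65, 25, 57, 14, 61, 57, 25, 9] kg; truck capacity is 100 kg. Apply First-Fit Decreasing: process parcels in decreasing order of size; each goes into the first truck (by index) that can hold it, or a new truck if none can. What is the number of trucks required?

5

Sorted descending: 65, 65, 61, 57, 57, 25, 25, 19, 14, 9.
Put 65 kg in truck 1; 35 kg remain.
Put 65 kg in truck 2; 35 kg remain.
Put 61 kg in truck 3; 39 kg remain.
Put 57 kg in truck 4; 43 kg remain.
Put 57 kg in truck 5; 43 kg remain.
Put 25 kg in truck 1; 10 kg remain.
Put 25 kg in truck 2; 10 kg remain.
Put 19 kg in truck 3; 20 kg remain.
Put 14 kg in truck 3; 6 kg remain.
Put 9 kg in truck 1; 1 kg remain.
Final trucks: [65,25,9] [65,25] [61,19,14] [57] [57].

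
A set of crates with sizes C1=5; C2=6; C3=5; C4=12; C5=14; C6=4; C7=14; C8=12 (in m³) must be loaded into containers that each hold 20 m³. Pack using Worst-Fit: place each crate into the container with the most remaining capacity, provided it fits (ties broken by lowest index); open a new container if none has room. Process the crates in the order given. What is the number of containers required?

C1 (5 m³) → container 1 (remaining 15 m³)
C2 (6 m³) → container 1 (remaining 9 m³)
C3 (5 m³) → container 1 (remaining 4 m³)
C4 (12 m³) → container 2 (remaining 8 m³)
C5 (14 m³) → container 3 (remaining 6 m³)
C6 (4 m³) → container 2 (remaining 4 m³)
C7 (14 m³) → container 4 (remaining 6 m³)
C8 (12 m³) → container 5 (remaining 8 m³)

5 containers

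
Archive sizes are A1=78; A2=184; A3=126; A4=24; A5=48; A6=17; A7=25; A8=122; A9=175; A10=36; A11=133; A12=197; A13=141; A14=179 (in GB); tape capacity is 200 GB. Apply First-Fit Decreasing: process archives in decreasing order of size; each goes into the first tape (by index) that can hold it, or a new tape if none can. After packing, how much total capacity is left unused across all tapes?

Sorted descending: 197, 184, 179, 175, 141, 133, 126, 122, 78, 48, 36, 25, 24, 17.
197 GB → tape 1 (remaining 3 GB)
184 GB → tape 2 (remaining 16 GB)
179 GB → tape 3 (remaining 21 GB)
175 GB → tape 4 (remaining 25 GB)
141 GB → tape 5 (remaining 59 GB)
133 GB → tape 6 (remaining 67 GB)
126 GB → tape 7 (remaining 74 GB)
122 GB → tape 8 (remaining 78 GB)
78 GB → tape 8 (remaining 0 GB)
48 GB → tape 5 (remaining 11 GB)
36 GB → tape 6 (remaining 31 GB)
25 GB → tape 4 (remaining 0 GB)
24 GB → tape 6 (remaining 7 GB)
17 GB → tape 3 (remaining 4 GB)
8 tapes × 200 GB = 1600 GB; used 1485 GB; unused 115 GB.

115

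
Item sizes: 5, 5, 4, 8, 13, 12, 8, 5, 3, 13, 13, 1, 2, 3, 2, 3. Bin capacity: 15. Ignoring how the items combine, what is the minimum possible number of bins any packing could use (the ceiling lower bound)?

Total size = 5 + 5 + 4 + 8 + 13 + 12 + 8 + 5 + 3 + 13 + 13 + 1 + 2 + 3 + 2 + 3 = 100.
⌈100 / 15⌉ = 7.

7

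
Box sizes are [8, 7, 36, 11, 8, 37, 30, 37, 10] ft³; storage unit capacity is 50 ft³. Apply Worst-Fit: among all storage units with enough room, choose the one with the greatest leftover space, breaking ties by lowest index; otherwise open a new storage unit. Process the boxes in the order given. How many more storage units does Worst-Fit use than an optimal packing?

Worst-Fit: [8,7,11,8] [36] [37] [30,10] [37] → 5 storage units.
Total size 184 ft³; any packing needs at least ⌈184/50⌉ = 4 storage units.
An optimal packing achieves that bound: [37,11] [37,10] [36,8] [30,8,7] → 4 storage units.
Excess: 5 − 4 = 1.

1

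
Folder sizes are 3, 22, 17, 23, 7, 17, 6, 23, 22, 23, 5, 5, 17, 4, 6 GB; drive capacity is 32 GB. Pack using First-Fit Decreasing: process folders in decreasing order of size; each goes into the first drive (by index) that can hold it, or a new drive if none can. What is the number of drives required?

8 drives

Sorted descending: 23, 23, 23, 22, 22, 17, 17, 17, 7, 6, 6, 5, 5, 4, 3.
23 GB → drive 1 (remaining 9 GB)
23 GB → drive 2 (remaining 9 GB)
23 GB → drive 3 (remaining 9 GB)
22 GB → drive 4 (remaining 10 GB)
22 GB → drive 5 (remaining 10 GB)
17 GB → drive 6 (remaining 15 GB)
17 GB → drive 7 (remaining 15 GB)
17 GB → drive 8 (remaining 15 GB)
7 GB → drive 1 (remaining 2 GB)
6 GB → drive 2 (remaining 3 GB)
6 GB → drive 3 (remaining 3 GB)
5 GB → drive 4 (remaining 5 GB)
5 GB → drive 4 (remaining 0 GB)
4 GB → drive 5 (remaining 6 GB)
3 GB → drive 2 (remaining 0 GB)
Final drives: [23,7] [23,6,3] [23,6] [22,5,5] [22,4] [17] [17] [17].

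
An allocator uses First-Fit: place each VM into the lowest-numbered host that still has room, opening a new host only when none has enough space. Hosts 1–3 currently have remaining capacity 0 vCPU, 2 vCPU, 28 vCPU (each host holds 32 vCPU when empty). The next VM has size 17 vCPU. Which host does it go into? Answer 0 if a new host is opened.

Hosts with room: host 3 (28 vCPU).
The first with room is host 3.

3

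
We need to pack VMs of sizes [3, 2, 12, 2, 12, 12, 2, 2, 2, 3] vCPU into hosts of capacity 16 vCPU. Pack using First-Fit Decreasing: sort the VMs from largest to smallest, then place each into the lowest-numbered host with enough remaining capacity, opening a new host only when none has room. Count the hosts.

Sorted descending: 12, 12, 12, 3, 3, 2, 2, 2, 2, 2.
12 vCPU → host 1 (remaining 4 vCPU)
12 vCPU → host 2 (remaining 4 vCPU)
12 vCPU → host 3 (remaining 4 vCPU)
3 vCPU → host 1 (remaining 1 vCPU)
3 vCPU → host 2 (remaining 1 vCPU)
2 vCPU → host 3 (remaining 2 vCPU)
2 vCPU → host 3 (remaining 0 vCPU)
2 vCPU → host 4 (remaining 14 vCPU)
2 vCPU → host 4 (remaining 12 vCPU)
2 vCPU → host 4 (remaining 10 vCPU)
Final hosts: [12,3] [12,3] [12,2,2] [2,2,2].

4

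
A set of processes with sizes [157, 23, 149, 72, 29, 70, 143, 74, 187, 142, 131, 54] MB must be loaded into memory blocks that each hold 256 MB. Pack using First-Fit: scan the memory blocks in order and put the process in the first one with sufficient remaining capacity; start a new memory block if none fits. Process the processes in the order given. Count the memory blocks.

Put 157 MB in memory block 1; 99 MB remain.
Put 23 MB in memory block 1; 76 MB remain.
Put 149 MB in memory block 2; 107 MB remain.
Put 72 MB in memory block 1; 4 MB remain.
Put 29 MB in memory block 2; 78 MB remain.
Put 70 MB in memory block 2; 8 MB remain.
Put 143 MB in memory block 3; 113 MB remain.
Put 74 MB in memory block 3; 39 MB remain.
Put 187 MB in memory block 4; 69 MB remain.
Put 142 MB in memory block 5; 114 MB remain.
Put 131 MB in memory block 6; 125 MB remain.
Put 54 MB in memory block 4; 15 MB remain.
Final memory blocks: [157,23,72] [149,29,70] [143,74] [187,54] [142] [131].

6 memory blocks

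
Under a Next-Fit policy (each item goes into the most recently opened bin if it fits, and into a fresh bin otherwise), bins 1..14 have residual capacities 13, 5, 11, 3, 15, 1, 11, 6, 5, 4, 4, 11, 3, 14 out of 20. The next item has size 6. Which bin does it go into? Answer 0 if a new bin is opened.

14

Next-Fit only looks at bin 14, which has 14 free.
6 fits there.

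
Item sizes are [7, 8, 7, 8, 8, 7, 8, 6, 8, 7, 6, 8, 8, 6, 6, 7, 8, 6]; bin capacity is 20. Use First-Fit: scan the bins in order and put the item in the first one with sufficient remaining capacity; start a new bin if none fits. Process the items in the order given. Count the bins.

Put 7 in bin 1; 13 remain.
Put 8 in bin 1; 5 remain.
Put 7 in bin 2; 13 remain.
Put 8 in bin 2; 5 remain.
Put 8 in bin 3; 12 remain.
Put 7 in bin 3; 5 remain.
Put 8 in bin 4; 12 remain.
Put 6 in bin 4; 6 remain.
Put 8 in bin 5; 12 remain.
Put 7 in bin 5; 5 remain.
Put 6 in bin 4; 0 remain.
Put 8 in bin 6; 12 remain.
Put 8 in bin 6; 4 remain.
Put 6 in bin 7; 14 remain.
Put 6 in bin 7; 8 remain.
Put 7 in bin 7; 1 remain.
Put 8 in bin 8; 12 remain.
Put 6 in bin 8; 6 remain.
Final bins: [7,8] [7,8] [8,7] [8,6,6] [8,7] [8,8] [6,6,7] [8,6].

8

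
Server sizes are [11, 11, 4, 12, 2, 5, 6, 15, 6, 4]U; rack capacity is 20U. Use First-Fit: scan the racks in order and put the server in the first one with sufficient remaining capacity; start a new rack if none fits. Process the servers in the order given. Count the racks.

11U → rack 1 (remaining 9U)
11U → rack 2 (remaining 9U)
4U → rack 1 (remaining 5U)
12U → rack 3 (remaining 8U)
2U → rack 1 (remaining 3U)
5U → rack 2 (remaining 4U)
6U → rack 3 (remaining 2U)
15U → rack 4 (remaining 5U)
6U → rack 5 (remaining 14U)
4U → rack 2 (remaining 0U)

5 racks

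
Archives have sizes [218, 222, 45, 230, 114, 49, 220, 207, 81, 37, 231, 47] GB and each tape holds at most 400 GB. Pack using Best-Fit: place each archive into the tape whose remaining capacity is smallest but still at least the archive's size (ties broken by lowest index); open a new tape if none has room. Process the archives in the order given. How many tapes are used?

tape 1: place 218 GB, 182 GB left
tape 2: place 222 GB, 178 GB left
tape 2: place 45 GB, 133 GB left
tape 3: place 230 GB, 170 GB left
tape 2: place 114 GB, 19 GB left
tape 3: place 49 GB, 121 GB left
tape 4: place 220 GB, 180 GB left
tape 5: place 207 GB, 193 GB left
tape 3: place 81 GB, 40 GB left
tape 3: place 37 GB, 3 GB left
tape 6: place 231 GB, 169 GB left
tape 6: place 47 GB, 122 GB left
Final tapes: [218] [222,45,114] [230,49,81,37] [220] [207] [231,47].

6 tapes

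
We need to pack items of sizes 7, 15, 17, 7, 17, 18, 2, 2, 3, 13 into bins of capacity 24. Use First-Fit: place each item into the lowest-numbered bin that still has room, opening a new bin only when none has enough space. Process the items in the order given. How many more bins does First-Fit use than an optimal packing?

First-Fit: [7,15,2] [17,7] [17,2,3] [18] [13] → 5 bins.
Total size 101; any packing needs at least ⌈101/24⌉ = 5 bins.
So 5 is already optimal.

0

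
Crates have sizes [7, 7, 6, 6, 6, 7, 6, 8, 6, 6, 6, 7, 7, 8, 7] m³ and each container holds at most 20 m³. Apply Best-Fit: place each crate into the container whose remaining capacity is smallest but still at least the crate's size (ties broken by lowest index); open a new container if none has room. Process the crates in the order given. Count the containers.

container 1: place 7 m³, 13 m³ left
container 1: place 7 m³, 6 m³ left
container 1: place 6 m³, 0 m³ left
container 2: place 6 m³, 14 m³ left
container 2: place 6 m³, 8 m³ left
container 2: place 7 m³, 1 m³ left
container 3: place 6 m³, 14 m³ left
container 3: place 8 m³, 6 m³ left
container 3: place 6 m³, 0 m³ left
container 4: place 6 m³, 14 m³ left
container 4: place 6 m³, 8 m³ left
container 4: place 7 m³, 1 m³ left
container 5: place 7 m³, 13 m³ left
container 5: place 8 m³, 5 m³ left
container 6: place 7 m³, 13 m³ left

6 containers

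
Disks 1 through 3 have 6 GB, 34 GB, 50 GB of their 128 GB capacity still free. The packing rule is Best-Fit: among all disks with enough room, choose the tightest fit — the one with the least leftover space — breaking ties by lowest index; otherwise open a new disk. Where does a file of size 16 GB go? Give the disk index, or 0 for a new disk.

2

Disks with room: disk 2 (34 GB), disk 3 (50 GB).
Tightest fit is disk 2 with 34 GB free.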